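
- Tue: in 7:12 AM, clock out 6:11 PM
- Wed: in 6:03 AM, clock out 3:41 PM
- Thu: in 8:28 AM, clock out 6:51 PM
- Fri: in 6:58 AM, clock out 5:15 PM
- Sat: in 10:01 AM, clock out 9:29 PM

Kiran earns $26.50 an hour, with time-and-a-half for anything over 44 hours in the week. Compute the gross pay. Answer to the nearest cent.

Tue: 7:12 AM–6:11 PM = 10 h 59 min
Wed: 6:03 AM–3:41 PM = 9 h 38 min
Thu: 8:28 AM–6:51 PM = 10 h 23 min
Fri: 6:58 AM–5:15 PM = 10 h 17 min
Sat: 10:01 AM–9:29 PM = 11 h 28 min
Total worked: 52 h 45 min = 3165 min.
Regular 44 h 0 min = 2640 min at $26.50/h; overtime 8 h 45 min = 525 min at $39.75/h.
Pay = (2640 × $26.50 + 525 × $39.75) ÷ 60 = $1513.81.

$1513.81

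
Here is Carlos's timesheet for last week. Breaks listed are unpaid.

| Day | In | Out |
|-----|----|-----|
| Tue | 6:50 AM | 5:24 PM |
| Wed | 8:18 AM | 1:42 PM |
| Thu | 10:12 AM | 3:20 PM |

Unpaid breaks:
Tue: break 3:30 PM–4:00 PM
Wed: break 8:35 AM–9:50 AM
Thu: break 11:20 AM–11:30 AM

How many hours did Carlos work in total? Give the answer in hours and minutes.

19 h 11 min

Tue: 6:50 AM–5:24 PM = 10 h 34 min; less 30 min break → 10 h 4 min
Wed: 8:18 AM–1:42 PM = 5 h 24 min; less 75 min break → 4 h 9 min
Thu: 10:12 AM–3:20 PM = 5 h 8 min; less 10 min break → 4 h 58 min
Total: 10 h 4 min + 4 h 9 min + 4 h 58 min = 19 h 11 min.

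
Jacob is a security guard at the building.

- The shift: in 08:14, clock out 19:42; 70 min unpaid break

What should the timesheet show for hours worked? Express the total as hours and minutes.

10 h 18 min

The shift: 08:14–19:42 = 11 h 28 min; less 70 min break → 10 h 18 min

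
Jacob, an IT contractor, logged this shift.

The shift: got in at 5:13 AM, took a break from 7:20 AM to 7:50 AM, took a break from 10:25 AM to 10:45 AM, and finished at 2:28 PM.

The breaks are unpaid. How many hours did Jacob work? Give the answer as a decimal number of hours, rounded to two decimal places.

The shift: 5:13 AM–2:28 PM = 9 h 15 min; less 50 min break → 8 h 25 min

8.42 hours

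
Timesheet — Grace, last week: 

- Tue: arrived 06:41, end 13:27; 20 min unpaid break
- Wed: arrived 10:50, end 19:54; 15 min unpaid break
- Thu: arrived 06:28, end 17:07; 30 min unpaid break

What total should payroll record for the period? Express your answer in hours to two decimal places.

25.40 hours

Tue: 06:41–13:27 = 6 h 46 min; less 20 min break → 6 h 26 min
Wed: 10:50–19:54 = 9 h 4 min; less 15 min break → 8 h 49 min
Thu: 06:28–17:07 = 10 h 39 min; less 30 min break → 10 h 9 min
Total: 6 h 26 min + 8 h 49 min + 10 h 9 min = 25 h 24 min.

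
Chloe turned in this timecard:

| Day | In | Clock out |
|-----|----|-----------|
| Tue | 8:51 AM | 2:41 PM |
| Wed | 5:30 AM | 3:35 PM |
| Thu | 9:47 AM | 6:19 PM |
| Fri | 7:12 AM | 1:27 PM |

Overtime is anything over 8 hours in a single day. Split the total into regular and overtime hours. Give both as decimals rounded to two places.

Tue: 8:51 AM–2:41 PM = 5 h 50 min
Wed: 5:30 AM–3:35 PM = 10 h 5 min
Thu: 9:47 AM–6:19 PM = 8 h 32 min
Fri: 7:12 AM–1:27 PM = 6 h 15 min
Tue reg 5 h 50 min / OT 0 h 0 min; Wed reg 8 h 0 min / OT 2 h 5 min; Thu reg 8 h 0 min / OT 0 h 32 min; Fri reg 6 h 15 min / OT 0 h 0 min.
Totals: regular 28 h 5 min, overtime 2 h 37 min.

Regular 28.08 hours, overtime 2.62 hours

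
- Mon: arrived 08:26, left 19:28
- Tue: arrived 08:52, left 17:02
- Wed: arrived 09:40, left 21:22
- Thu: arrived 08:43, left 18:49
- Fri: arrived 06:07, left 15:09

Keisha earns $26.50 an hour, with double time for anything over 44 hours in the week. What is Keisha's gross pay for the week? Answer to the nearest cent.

Mon: 08:26–19:28 = 11 h 2 min
Tue: 08:52–17:02 = 8 h 10 min
Wed: 09:40–21:22 = 11 h 42 min
Thu: 08:43–18:49 = 10 h 6 min
Fri: 06:07–15:09 = 9 h 2 min
Total worked: 50 h 2 min = 3002 min.
Regular 44 h 0 min = 2640 min at $26.50/h; overtime 6 h 2 min = 362 min at $53.00/h.
Pay = (2640 × $26.50 + 362 × $53.00) ÷ 60 = $1485.77.

$1485.77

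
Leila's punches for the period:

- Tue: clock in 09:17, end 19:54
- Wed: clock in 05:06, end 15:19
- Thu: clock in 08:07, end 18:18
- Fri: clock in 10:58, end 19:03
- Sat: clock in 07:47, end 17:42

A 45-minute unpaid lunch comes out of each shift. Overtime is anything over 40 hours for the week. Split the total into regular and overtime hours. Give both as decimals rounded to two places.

Tue: 09:17–19:54 = 10 h 37 min; less 45 min break → 9 h 52 min
Wed: 05:06–15:19 = 10 h 13 min; less 45 min break → 9 h 28 min
Thu: 08:07–18:18 = 10 h 11 min; less 45 min break → 9 h 26 min
Fri: 10:58–19:03 = 8 h 5 min; less 45 min break → 7 h 20 min
Sat: 07:47–17:42 = 9 h 55 min; less 45 min break → 9 h 10 min
Total worked: 45 h 16 min = 45.27 h.
Threshold 40 h → overtime 5 h 16 min, regular 40 h 0 min.

Regular 40.00 hours, overtime 5.27 hours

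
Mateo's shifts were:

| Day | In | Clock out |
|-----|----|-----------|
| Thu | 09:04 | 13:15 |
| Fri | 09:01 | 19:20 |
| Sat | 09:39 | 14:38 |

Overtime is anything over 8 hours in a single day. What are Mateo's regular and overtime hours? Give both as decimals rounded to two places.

Thu: 09:04–13:15 = 4 h 11 min
Fri: 09:01–19:20 = 10 h 19 min
Sat: 09:39–14:38 = 4 h 59 min
Thu reg 4 h 11 min / OT 0 h 0 min; Fri reg 8 h 0 min / OT 2 h 19 min; Sat reg 4 h 59 min / OT 0 h 0 min.
Totals: regular 17 h 10 min, overtime 2 h 19 min.

Regular 17.17 hours, overtime 2.32 hours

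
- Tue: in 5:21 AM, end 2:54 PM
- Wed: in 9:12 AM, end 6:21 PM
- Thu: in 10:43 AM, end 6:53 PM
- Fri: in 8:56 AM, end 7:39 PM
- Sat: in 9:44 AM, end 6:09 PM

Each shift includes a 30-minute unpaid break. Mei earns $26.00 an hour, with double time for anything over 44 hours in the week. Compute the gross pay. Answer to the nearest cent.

Tue: 5:21 AM–2:54 PM = 9 h 33 min; less 30 min break → 9 h 3 min
Wed: 9:12 AM–6:21 PM = 9 h 9 min; less 30 min break → 8 h 39 min
Thu: 10:43 AM–6:53 PM = 8 h 10 min; less 30 min break → 7 h 40 min
Fri: 8:56 AM–7:39 PM = 10 h 43 min; less 30 min break → 10 h 13 min
Sat: 9:44 AM–6:09 PM = 8 h 25 min; less 30 min break → 7 h 55 min
Total worked: 43 h 30 min = 2610 min.
Regular 43 h 30 min = 2610 min at $26.00/h; overtime 0 h 0 min = 0 min at $52.00/h.
Pay = (2610 × $26.00 + 0 × $52.00) ÷ 60 = $1131.00.

$1131.00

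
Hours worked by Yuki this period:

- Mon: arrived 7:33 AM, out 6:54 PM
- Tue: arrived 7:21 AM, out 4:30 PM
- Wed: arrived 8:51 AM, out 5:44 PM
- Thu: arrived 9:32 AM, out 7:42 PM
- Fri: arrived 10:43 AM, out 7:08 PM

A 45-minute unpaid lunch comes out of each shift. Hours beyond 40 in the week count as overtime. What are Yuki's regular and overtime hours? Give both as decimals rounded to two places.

Regular 40.00 hours, overtime 4.22 hours

Mon: 7:33 AM–6:54 PM = 11 h 21 min; less 45 min break → 10 h 36 min
Tue: 7:21 AM–4:30 PM = 9 h 9 min; less 45 min break → 8 h 24 min
Wed: 8:51 AM–5:44 PM = 8 h 53 min; less 45 min break → 8 h 8 min
Thu: 9:32 AM–7:42 PM = 10 h 10 min; less 45 min break → 9 h 25 min
Fri: 10:43 AM–7:08 PM = 8 h 25 min; less 45 min break → 7 h 40 min
Total worked: 44 h 13 min = 44.22 h.
Threshold 40 h → overtime 4 h 13 min, regular 40 h 0 min.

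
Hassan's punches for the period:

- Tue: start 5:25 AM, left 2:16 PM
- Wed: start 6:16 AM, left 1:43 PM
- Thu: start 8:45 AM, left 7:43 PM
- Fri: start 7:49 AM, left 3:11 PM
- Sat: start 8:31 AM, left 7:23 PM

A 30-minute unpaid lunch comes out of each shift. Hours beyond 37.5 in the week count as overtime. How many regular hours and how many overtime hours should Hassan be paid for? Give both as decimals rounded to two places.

Tue: 5:25 AM–2:16 PM = 8 h 51 min; less 30 min break → 8 h 21 min
Wed: 6:16 AM–1:43 PM = 7 h 27 min; less 30 min break → 6 h 57 min
Thu: 8:45 AM–7:43 PM = 10 h 58 min; less 30 min break → 10 h 28 min
Fri: 7:49 AM–3:11 PM = 7 h 22 min; less 30 min break → 6 h 52 min
Sat: 8:31 AM–7:23 PM = 10 h 52 min; less 30 min break → 10 h 22 min
Total worked: 43 h 0 min = 43.00 h.
Threshold 37.5 h → overtime 5 h 30 min, regular 37 h 30 min.

Regular 37.50 hours, overtime 5.50 hours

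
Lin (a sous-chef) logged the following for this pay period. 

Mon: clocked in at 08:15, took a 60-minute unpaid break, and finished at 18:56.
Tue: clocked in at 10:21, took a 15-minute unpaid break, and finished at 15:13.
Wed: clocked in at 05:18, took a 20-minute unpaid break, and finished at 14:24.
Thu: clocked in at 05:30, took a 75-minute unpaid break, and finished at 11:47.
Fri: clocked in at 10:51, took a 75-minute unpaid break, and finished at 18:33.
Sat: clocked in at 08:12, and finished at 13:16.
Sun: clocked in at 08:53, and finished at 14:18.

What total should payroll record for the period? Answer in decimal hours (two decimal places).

45.03 hours

Mon: 08:15–18:56 = 10 h 41 min; less 60 min break → 9 h 41 min
Tue: 10:21–15:13 = 4 h 52 min; less 15 min break → 4 h 37 min
Wed: 05:18–14:24 = 9 h 6 min; less 20 min break → 8 h 46 min
Thu: 05:30–11:47 = 6 h 17 min; less 75 min break → 5 h 2 min
Fri: 10:51–18:33 = 7 h 42 min; less 75 min break → 6 h 27 min
Sat: 08:12–13:16 = 5 h 4 min
Sun: 08:53–14:18 = 5 h 25 min
Total: 9 h 41 min + 4 h 37 min + 8 h 46 min + 5 h 2 min + 6 h 27 min + 5 h 4 min + 5 h 25 min = 45 h 2 min.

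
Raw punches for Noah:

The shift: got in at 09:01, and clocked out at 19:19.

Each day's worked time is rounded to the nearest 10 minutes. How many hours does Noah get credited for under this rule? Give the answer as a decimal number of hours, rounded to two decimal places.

The shift: 09:01–19:19 = 10 h 18 min → rounds to 10 h 20 min

10.33 hours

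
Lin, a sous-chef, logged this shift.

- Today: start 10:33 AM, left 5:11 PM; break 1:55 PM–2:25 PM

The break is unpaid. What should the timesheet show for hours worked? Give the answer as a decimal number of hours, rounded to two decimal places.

Today: 10:33 AM–5:11 PM = 6 h 38 min; less 30 min break → 6 h 8 min

6.13 hours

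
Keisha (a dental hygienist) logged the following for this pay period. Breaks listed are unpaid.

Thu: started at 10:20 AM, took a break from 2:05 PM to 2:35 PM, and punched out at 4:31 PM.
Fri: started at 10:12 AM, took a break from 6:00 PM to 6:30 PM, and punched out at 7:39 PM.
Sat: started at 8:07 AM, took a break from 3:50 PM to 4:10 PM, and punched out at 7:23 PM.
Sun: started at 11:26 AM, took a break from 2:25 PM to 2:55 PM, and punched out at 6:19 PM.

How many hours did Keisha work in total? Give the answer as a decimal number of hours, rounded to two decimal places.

Thu: 10:20 AM–4:31 PM = 6 h 11 min; less 30 min break → 5 h 41 min
Fri: 10:12 AM–7:39 PM = 9 h 27 min; less 30 min break → 8 h 57 min
Sat: 8:07 AM–7:23 PM = 11 h 16 min; less 20 min break → 10 h 56 min
Sun: 11:26 AM–6:19 PM = 6 h 53 min; less 30 min break → 6 h 23 min
Total: 5 h 41 min + 8 h 57 min + 10 h 56 min + 6 h 23 min = 31 h 57 min.

31.95 hours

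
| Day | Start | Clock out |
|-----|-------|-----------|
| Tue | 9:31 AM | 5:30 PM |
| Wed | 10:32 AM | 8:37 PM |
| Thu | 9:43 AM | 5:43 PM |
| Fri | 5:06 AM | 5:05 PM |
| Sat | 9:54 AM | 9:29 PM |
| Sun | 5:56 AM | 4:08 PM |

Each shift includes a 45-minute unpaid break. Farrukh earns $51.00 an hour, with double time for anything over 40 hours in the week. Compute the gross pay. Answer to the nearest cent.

$3604.00

Tue: 9:31 AM–5:30 PM = 7 h 59 min; less 45 min break → 7 h 14 min
Wed: 10:32 AM–8:37 PM = 10 h 5 min; less 45 min break → 9 h 20 min
Thu: 9:43 AM–5:43 PM = 8 h 0 min; less 45 min break → 7 h 15 min
Fri: 5:06 AM–5:05 PM = 11 h 59 min; less 45 min break → 11 h 14 min
Sat: 9:54 AM–9:29 PM = 11 h 35 min; less 45 min break → 10 h 50 min
Sun: 5:56 AM–4:08 PM = 10 h 12 min; less 45 min break → 9 h 27 min
Total worked: 55 h 20 min = 3320 min.
Regular 40 h 0 min = 2400 min at $51.00/h; overtime 15 h 20 min = 920 min at $102.00/h.
Pay = (2400 × $51.00 + 920 × $102.00) ÷ 60 = $3604.00.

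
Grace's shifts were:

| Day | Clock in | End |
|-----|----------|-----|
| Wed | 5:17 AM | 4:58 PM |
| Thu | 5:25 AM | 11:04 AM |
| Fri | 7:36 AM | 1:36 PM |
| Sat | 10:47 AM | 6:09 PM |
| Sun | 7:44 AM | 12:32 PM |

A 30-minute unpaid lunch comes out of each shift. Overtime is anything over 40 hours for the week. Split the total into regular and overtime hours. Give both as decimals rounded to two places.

Regular 33.00 hours, overtime 0.00 hours

Wed: 5:17 AM–4:58 PM = 11 h 41 min; less 30 min break → 11 h 11 min
Thu: 5:25 AM–11:04 AM = 5 h 39 min; less 30 min break → 5 h 9 min
Fri: 7:36 AM–1:36 PM = 6 h 0 min; less 30 min break → 5 h 30 min
Sat: 10:47 AM–6:09 PM = 7 h 22 min; less 30 min break → 6 h 52 min
Sun: 7:44 AM–12:32 PM = 4 h 48 min; less 30 min break → 4 h 18 min
Total worked: 33 h 0 min = 33.00 h.
Threshold 40 h → overtime 0 h 0 min, regular 33 h 0 min.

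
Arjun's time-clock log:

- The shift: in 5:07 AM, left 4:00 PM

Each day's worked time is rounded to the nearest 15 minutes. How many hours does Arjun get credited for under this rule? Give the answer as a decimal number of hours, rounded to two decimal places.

The shift: 5:07 AM–4:00 PM = 10 h 53 min → rounds to 11 h 0 min

11.00 hours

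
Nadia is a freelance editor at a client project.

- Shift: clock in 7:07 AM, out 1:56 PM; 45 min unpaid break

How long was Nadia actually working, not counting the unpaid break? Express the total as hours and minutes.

Shift: 7:07 AM–1:56 PM = 6 h 49 min; less 45 min break → 6 h 4 min

6 h 4 min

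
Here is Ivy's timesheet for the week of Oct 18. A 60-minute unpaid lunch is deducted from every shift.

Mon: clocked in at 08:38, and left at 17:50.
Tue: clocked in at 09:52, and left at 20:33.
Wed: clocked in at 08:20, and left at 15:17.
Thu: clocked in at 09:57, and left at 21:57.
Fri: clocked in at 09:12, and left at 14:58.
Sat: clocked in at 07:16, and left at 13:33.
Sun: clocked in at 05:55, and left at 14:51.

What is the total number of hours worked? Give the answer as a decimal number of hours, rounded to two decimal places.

Mon: 08:38–17:50 = 9 h 12 min; less 60 min break → 8 h 12 min
Tue: 09:52–20:33 = 10 h 41 min; less 60 min break → 9 h 41 min
Wed: 08:20–15:17 = 6 h 57 min; less 60 min break → 5 h 57 min
Thu: 09:57–21:57 = 12 h 0 min; less 60 min break → 11 h 0 min
Fri: 09:12–14:58 = 5 h 46 min; less 60 min break → 4 h 46 min
Sat: 07:16–13:33 = 6 h 17 min; less 60 min break → 5 h 17 min
Sun: 05:55–14:51 = 8 h 56 min; less 60 min break → 7 h 56 min
Total: 8 h 12 min + 9 h 41 min + 5 h 57 min + 11 h 0 min + 4 h 46 min + 5 h 17 min + 7 h 56 min = 52 h 49 min.

52.82 hours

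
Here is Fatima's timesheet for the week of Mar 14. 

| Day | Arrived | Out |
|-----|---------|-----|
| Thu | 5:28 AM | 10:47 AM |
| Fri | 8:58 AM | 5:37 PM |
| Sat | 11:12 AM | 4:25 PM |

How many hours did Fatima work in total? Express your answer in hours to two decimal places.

19.18 hours

Thu: 5:28 AM–10:47 AM = 5 h 19 min
Fri: 8:58 AM–5:37 PM = 8 h 39 min
Sat: 11:12 AM–4:25 PM = 5 h 13 min
Total: 5 h 19 min + 8 h 39 min + 5 h 13 min = 19 h 11 min.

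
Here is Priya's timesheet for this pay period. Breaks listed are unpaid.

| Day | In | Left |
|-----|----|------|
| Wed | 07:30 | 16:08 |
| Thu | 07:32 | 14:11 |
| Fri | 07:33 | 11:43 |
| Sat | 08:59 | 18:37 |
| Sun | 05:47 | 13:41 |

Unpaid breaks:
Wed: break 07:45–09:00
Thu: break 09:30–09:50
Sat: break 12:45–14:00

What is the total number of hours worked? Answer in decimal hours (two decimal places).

34.15 hours

Wed: 07:30–16:08 = 8 h 38 min; less 75 min break → 7 h 23 min
Thu: 07:32–14:11 = 6 h 39 min; less 20 min break → 6 h 19 min
Fri: 07:33–11:43 = 4 h 10 min
Sat: 08:59–18:37 = 9 h 38 min; less 75 min break → 8 h 23 min
Sun: 05:47–13:41 = 7 h 54 min
Total: 7 h 23 min + 6 h 19 min + 4 h 10 min + 8 h 23 min + 7 h 54 min = 34 h 9 min.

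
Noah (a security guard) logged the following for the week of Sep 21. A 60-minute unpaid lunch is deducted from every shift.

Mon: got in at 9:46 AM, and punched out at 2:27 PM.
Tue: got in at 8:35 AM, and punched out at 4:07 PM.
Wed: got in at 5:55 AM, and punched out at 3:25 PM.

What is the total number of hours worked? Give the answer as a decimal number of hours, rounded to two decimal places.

18.72 hours

Mon: 9:46 AM–2:27 PM = 4 h 41 min; less 60 min break → 3 h 41 min
Tue: 8:35 AM–4:07 PM = 7 h 32 min; less 60 min break → 6 h 32 min
Wed: 5:55 AM–3:25 PM = 9 h 30 min; less 60 min break → 8 h 30 min
Total: 3 h 41 min + 6 h 32 min + 8 h 30 min = 18 h 43 min.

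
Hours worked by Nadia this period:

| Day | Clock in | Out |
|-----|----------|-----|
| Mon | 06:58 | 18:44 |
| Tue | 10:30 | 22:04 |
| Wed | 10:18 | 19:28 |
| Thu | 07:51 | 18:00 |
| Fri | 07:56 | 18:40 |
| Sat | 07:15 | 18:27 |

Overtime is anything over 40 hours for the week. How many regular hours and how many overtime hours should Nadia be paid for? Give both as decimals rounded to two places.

Regular 40.00 hours, overtime 24.58 hours

Mon: 06:58–18:44 = 11 h 46 min
Tue: 10:30–22:04 = 11 h 34 min
Wed: 10:18–19:28 = 9 h 10 min
Thu: 07:51–18:00 = 10 h 9 min
Fri: 07:56–18:40 = 10 h 44 min
Sat: 07:15–18:27 = 11 h 12 min
Total worked: 64 h 35 min = 64.58 h.
Threshold 40 h → overtime 24 h 35 min, regular 40 h 0 min.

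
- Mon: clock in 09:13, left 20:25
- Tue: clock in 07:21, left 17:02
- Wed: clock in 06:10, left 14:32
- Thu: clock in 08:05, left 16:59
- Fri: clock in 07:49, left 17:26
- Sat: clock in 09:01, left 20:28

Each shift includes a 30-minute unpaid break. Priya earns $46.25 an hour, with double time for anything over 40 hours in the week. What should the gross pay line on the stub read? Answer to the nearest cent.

$3350.04

Mon: 09:13–20:25 = 11 h 12 min; less 30 min break → 10 h 42 min
Tue: 07:21–17:02 = 9 h 41 min; less 30 min break → 9 h 11 min
Wed: 06:10–14:32 = 8 h 22 min; less 30 min break → 7 h 52 min
Thu: 08:05–16:59 = 8 h 54 min; less 30 min break → 8 h 24 min
Fri: 07:49–17:26 = 9 h 37 min; less 30 min break → 9 h 7 min
Sat: 09:01–20:28 = 11 h 27 min; less 30 min break → 10 h 57 min
Total worked: 56 h 13 min = 3373 min.
Regular 40 h 0 min = 2400 min at $46.25/h; overtime 16 h 13 min = 973 min at $92.50/h.
Pay = (2400 × $46.25 + 973 × $92.50) ÷ 60 = $3350.04.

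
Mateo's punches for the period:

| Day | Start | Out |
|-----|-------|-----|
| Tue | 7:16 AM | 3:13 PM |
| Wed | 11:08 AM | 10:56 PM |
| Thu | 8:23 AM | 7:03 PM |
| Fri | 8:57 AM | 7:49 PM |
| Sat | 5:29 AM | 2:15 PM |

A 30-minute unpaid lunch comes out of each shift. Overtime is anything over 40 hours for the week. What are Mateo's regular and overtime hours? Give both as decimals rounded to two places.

Regular 40.00 hours, overtime 7.55 hours

Tue: 7:16 AM–3:13 PM = 7 h 57 min; less 30 min break → 7 h 27 min
Wed: 11:08 AM–10:56 PM = 11 h 48 min; less 30 min break → 11 h 18 min
Thu: 8:23 AM–7:03 PM = 10 h 40 min; less 30 min break → 10 h 10 min
Fri: 8:57 AM–7:49 PM = 10 h 52 min; less 30 min break → 10 h 22 min
Sat: 5:29 AM–2:15 PM = 8 h 46 min; less 30 min break → 8 h 16 min
Total worked: 47 h 33 min = 47.55 h.
Threshold 40 h → overtime 7 h 33 min, regular 40 h 0 min.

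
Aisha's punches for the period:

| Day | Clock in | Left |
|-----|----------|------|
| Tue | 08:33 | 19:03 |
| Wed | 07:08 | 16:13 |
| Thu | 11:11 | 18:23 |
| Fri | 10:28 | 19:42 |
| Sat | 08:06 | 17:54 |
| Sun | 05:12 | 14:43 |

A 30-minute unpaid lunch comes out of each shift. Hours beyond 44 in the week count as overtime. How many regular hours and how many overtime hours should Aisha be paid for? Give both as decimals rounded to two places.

Tue: 08:33–19:03 = 10 h 30 min; less 30 min break → 10 h 0 min
Wed: 07:08–16:13 = 9 h 5 min; less 30 min break → 8 h 35 min
Thu: 11:11–18:23 = 7 h 12 min; less 30 min break → 6 h 42 min
Fri: 10:28–19:42 = 9 h 14 min; less 30 min break → 8 h 44 min
Sat: 08:06–17:54 = 9 h 48 min; less 30 min break → 9 h 18 min
Sun: 05:12–14:43 = 9 h 31 min; less 30 min break → 9 h 1 min
Total worked: 52 h 20 min = 52.33 h.
Threshold 44 h → overtime 8 h 20 min, regular 44 h 0 min.

Regular 44.00 hours, overtime 8.33 hours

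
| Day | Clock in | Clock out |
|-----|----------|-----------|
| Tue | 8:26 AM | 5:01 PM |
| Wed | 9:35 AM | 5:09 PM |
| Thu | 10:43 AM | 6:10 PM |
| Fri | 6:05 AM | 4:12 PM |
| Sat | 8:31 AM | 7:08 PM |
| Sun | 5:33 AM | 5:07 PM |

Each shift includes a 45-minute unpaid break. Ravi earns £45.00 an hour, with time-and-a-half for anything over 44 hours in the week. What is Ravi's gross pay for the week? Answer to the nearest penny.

£2479.50

Tue: 8:26 AM–5:01 PM = 8 h 35 min; less 45 min break → 7 h 50 min
Wed: 9:35 AM–5:09 PM = 7 h 34 min; less 45 min break → 6 h 49 min
Thu: 10:43 AM–6:10 PM = 7 h 27 min; less 45 min break → 6 h 42 min
Fri: 6:05 AM–4:12 PM = 10 h 7 min; less 45 min break → 9 h 22 min
Sat: 8:31 AM–7:08 PM = 10 h 37 min; less 45 min break → 9 h 52 min
Sun: 5:33 AM–5:07 PM = 11 h 34 min; less 45 min break → 10 h 49 min
Total worked: 51 h 24 min = 3084 min.
Regular 44 h 0 min = 2640 min at £45.00/h; overtime 7 h 24 min = 444 min at £67.50/h.
Pay = (2640 × £45.00 + 444 × £67.50) ÷ 60 = £2479.50.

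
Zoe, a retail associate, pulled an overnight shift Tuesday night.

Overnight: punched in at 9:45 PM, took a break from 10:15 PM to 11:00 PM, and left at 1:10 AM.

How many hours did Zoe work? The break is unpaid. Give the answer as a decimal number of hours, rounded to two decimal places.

2.67 hours

Overnight: 9:45 PM → midnight = 2 h 15 min; midnight → 1:10 AM = 1 h 10 min; span 3 h 25 min; less 45 min break → 2 h 40 min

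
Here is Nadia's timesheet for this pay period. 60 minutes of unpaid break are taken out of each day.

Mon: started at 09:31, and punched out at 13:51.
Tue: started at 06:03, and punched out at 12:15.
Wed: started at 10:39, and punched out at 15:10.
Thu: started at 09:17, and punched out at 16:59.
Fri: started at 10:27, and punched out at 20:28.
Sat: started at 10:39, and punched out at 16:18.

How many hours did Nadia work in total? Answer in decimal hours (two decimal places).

Mon: 09:31–13:51 = 4 h 20 min; less 60 min break → 3 h 20 min
Tue: 06:03–12:15 = 6 h 12 min; less 60 min break → 5 h 12 min
Wed: 10:39–15:10 = 4 h 31 min; less 60 min break → 3 h 31 min
Thu: 09:17–16:59 = 7 h 42 min; less 60 min break → 6 h 42 min
Fri: 10:27–20:28 = 10 h 1 min; less 60 min break → 9 h 1 min
Sat: 10:39–16:18 = 5 h 39 min; less 60 min break → 4 h 39 min
Total: 3 h 20 min + 5 h 12 min + 3 h 31 min + 6 h 42 min + 9 h 1 min + 4 h 39 min = 32 h 25 min.

32.42 hours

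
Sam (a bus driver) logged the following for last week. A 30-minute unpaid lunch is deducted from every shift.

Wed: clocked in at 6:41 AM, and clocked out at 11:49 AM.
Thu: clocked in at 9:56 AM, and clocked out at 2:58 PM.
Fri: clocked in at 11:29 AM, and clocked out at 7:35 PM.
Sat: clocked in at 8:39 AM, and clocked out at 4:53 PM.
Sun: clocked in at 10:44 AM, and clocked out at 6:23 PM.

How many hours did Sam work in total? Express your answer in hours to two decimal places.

Wed: 6:41 AM–11:49 AM = 5 h 8 min; less 30 min break → 4 h 38 min
Thu: 9:56 AM–2:58 PM = 5 h 2 min; less 30 min break → 4 h 32 min
Fri: 11:29 AM–7:35 PM = 8 h 6 min; less 30 min break → 7 h 36 min
Sat: 8:39 AM–4:53 PM = 8 h 14 min; less 30 min break → 7 h 44 min
Sun: 10:44 AM–6:23 PM = 7 h 39 min; less 30 min break → 7 h 9 min
Total: 4 h 38 min + 4 h 32 min + 7 h 36 min + 7 h 44 min + 7 h 9 min = 31 h 39 min.

31.65 hours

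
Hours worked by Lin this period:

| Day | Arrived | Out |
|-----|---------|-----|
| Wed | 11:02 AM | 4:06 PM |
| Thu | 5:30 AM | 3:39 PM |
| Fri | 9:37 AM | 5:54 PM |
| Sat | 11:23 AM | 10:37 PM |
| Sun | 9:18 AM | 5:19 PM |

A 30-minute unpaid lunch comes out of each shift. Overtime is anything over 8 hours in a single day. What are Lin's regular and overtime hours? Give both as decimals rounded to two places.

Wed: 11:02 AM–4:06 PM = 5 h 4 min; less 30 min break → 4 h 34 min
Thu: 5:30 AM–3:39 PM = 10 h 9 min; less 30 min break → 9 h 39 min
Fri: 9:37 AM–5:54 PM = 8 h 17 min; less 30 min break → 7 h 47 min
Sat: 11:23 AM–10:37 PM = 11 h 14 min; less 30 min break → 10 h 44 min
Sun: 9:18 AM–5:19 PM = 8 h 1 min; less 30 min break → 7 h 31 min
Wed reg 4 h 34 min / OT 0 h 0 min; Thu reg 8 h 0 min / OT 1 h 39 min; Fri reg 7 h 47 min / OT 0 h 0 min; Sat reg 8 h 0 min / OT 2 h 44 min; Sun reg 7 h 31 min / OT 0 h 0 min.
Totals: regular 35 h 52 min, overtime 4 h 23 min.

Regular 35.87 hours, overtime 4.38 hours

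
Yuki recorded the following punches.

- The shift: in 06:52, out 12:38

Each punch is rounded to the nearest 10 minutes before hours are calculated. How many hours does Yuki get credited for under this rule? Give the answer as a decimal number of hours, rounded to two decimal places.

5.83 hours

The shift: in 06:52→06:50, out 12:38→12:40; 5 h 50 min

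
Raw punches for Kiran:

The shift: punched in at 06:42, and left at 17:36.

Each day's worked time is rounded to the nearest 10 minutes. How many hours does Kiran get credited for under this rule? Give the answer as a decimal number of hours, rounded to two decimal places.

The shift: 06:42–17:36 = 10 h 54 min → rounds to 10 h 50 min

10.83 hours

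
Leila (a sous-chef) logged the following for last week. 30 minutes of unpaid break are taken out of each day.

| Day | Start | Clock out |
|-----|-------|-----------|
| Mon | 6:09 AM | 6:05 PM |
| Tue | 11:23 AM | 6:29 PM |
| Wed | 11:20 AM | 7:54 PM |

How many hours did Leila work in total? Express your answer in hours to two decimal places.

26.10 hours

Mon: 6:09 AM–6:05 PM = 11 h 56 min; less 30 min break → 11 h 26 min
Tue: 11:23 AM–6:29 PM = 7 h 6 min; less 30 min break → 6 h 36 min
Wed: 11:20 AM–7:54 PM = 8 h 34 min; less 30 min break → 8 h 4 min
Total: 11 h 26 min + 6 h 36 min + 8 h 4 min = 26 h 6 min.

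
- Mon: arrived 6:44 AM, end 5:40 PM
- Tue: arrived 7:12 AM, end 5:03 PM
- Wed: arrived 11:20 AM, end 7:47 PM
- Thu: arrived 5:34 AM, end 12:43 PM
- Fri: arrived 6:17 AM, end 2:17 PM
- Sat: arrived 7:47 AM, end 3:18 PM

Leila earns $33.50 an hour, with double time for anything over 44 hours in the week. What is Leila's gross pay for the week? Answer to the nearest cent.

$2003.30

Mon: 6:44 AM–5:40 PM = 10 h 56 min
Tue: 7:12 AM–5:03 PM = 9 h 51 min
Wed: 11:20 AM–7:47 PM = 8 h 27 min
Thu: 5:34 AM–12:43 PM = 7 h 9 min
Fri: 6:17 AM–2:17 PM = 8 h 0 min
Sat: 7:47 AM–3:18 PM = 7 h 31 min
Total worked: 51 h 54 min = 3114 min.
Regular 44 h 0 min = 2640 min at $33.50/h; overtime 7 h 54 min = 474 min at $67.00/h.
Pay = (2640 × $33.50 + 474 × $67.00) ÷ 60 = $2003.30.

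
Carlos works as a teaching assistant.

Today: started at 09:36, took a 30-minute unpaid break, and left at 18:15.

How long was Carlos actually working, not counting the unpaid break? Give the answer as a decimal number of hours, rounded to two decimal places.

8.15 hours

Today: 09:36–18:15 = 8 h 39 min; less 30 min break → 8 h 9 min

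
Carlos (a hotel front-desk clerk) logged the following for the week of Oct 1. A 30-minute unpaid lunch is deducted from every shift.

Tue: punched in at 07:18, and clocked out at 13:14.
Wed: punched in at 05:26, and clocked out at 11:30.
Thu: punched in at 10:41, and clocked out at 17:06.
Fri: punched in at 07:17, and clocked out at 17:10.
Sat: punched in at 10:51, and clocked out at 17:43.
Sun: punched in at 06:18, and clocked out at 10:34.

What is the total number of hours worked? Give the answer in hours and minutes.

36 h 26 min

Tue: 07:18–13:14 = 5 h 56 min; less 30 min break → 5 h 26 min
Wed: 05:26–11:30 = 6 h 4 min; less 30 min break → 5 h 34 min
Thu: 10:41–17:06 = 6 h 25 min; less 30 min break → 5 h 55 min
Fri: 07:17–17:10 = 9 h 53 min; less 30 min break → 9 h 23 min
Sat: 10:51–17:43 = 6 h 52 min; less 30 min break → 6 h 22 min
Sun: 06:18–10:34 = 4 h 16 min; less 30 min break → 3 h 46 min
Total: 5 h 26 min + 5 h 34 min + 5 h 55 min + 9 h 23 min + 6 h 22 min + 3 h 46 min = 36 h 26 min.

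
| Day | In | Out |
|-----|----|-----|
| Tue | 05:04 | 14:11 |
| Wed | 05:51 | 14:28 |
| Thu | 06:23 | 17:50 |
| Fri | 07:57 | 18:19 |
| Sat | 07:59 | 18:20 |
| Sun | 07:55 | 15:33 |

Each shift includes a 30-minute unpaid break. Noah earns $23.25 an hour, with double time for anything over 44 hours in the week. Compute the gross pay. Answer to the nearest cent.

Tue: 05:04–14:11 = 9 h 7 min; less 30 min break → 8 h 37 min
Wed: 05:51–14:28 = 8 h 37 min; less 30 min break → 8 h 7 min
Thu: 06:23–17:50 = 11 h 27 min; less 30 min break → 10 h 57 min
Fri: 07:57–18:19 = 10 h 22 min; less 30 min break → 9 h 52 min
Sat: 07:59–18:20 = 10 h 21 min; less 30 min break → 9 h 51 min
Sun: 07:55–15:33 = 7 h 38 min; less 30 min break → 7 h 8 min
Total worked: 54 h 32 min = 3272 min.
Regular 44 h 0 min = 2640 min at $23.25/h; overtime 10 h 32 min = 632 min at $46.50/h.
Pay = (2640 × $23.25 + 632 × $46.50) ÷ 60 = $1512.80.

$1512.80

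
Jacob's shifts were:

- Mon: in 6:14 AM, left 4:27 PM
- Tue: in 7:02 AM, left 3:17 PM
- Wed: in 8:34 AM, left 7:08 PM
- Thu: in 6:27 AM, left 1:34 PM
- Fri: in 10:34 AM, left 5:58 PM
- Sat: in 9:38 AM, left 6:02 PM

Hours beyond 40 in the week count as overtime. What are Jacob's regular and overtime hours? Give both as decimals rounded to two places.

Regular 40.00 hours, overtime 11.95 hours

Mon: 6:14 AM–4:27 PM = 10 h 13 min
Tue: 7:02 AM–3:17 PM = 8 h 15 min
Wed: 8:34 AM–7:08 PM = 10 h 34 min
Thu: 6:27 AM–1:34 PM = 7 h 7 min
Fri: 10:34 AM–5:58 PM = 7 h 24 min
Sat: 9:38 AM–6:02 PM = 8 h 24 min
Total worked: 51 h 57 min = 51.95 h.
Threshold 40 h → overtime 11 h 57 min, regular 40 h 0 min.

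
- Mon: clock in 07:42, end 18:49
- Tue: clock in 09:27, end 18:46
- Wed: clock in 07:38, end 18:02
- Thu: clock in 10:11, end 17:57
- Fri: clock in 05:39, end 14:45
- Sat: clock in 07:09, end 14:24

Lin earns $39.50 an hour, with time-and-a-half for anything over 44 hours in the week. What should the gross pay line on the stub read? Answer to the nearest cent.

Mon: 07:42–18:49 = 11 h 7 min
Tue: 09:27–18:46 = 9 h 19 min
Wed: 07:38–18:02 = 10 h 24 min
Thu: 10:11–17:57 = 7 h 46 min
Fri: 05:39–14:45 = 9 h 6 min
Sat: 07:09–14:24 = 7 h 15 min
Total worked: 54 h 57 min = 3297 min.
Regular 44 h 0 min = 2640 min at $39.50/h; overtime 10 h 57 min = 657 min at $59.25/h.
Pay = (2640 × $39.50 + 657 × $59.25) ÷ 60 = $2386.79.

$2386.79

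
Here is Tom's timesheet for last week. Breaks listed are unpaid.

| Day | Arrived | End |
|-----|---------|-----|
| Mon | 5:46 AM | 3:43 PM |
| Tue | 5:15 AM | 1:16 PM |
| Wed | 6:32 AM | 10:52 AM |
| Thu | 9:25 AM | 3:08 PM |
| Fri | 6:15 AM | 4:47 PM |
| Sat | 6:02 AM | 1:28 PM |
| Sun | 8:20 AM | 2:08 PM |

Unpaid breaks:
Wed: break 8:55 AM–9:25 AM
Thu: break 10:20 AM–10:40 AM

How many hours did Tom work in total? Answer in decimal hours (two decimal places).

Mon: 5:46 AM–3:43 PM = 9 h 57 min
Tue: 5:15 AM–1:16 PM = 8 h 1 min
Wed: 6:32 AM–10:52 AM = 4 h 20 min; less 30 min break → 3 h 50 min
Thu: 9:25 AM–3:08 PM = 5 h 43 min; less 20 min break → 5 h 23 min
Fri: 6:15 AM–4:47 PM = 10 h 32 min
Sat: 6:02 AM–1:28 PM = 7 h 26 min
Sun: 8:20 AM–2:08 PM = 5 h 48 min
Total: 9 h 57 min + 8 h 1 min + 3 h 50 min + 5 h 23 min + 10 h 32 min + 7 h 26 min + 5 h 48 min = 50 h 57 min.

50.95 hours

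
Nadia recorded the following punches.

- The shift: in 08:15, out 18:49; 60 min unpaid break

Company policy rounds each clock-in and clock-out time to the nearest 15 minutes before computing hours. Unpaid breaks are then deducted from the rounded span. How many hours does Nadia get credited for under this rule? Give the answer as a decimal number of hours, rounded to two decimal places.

9.50 hours

The shift: in 08:15→08:15, out 18:49→18:45; 10 h 30 min − 60 min = 9 h 30 min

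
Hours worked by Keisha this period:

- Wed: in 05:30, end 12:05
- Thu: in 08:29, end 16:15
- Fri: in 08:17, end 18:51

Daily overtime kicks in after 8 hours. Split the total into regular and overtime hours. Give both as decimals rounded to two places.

Wed: 05:30–12:05 = 6 h 35 min
Thu: 08:29–16:15 = 7 h 46 min
Fri: 08:17–18:51 = 10 h 34 min
Wed reg 6 h 35 min / OT 0 h 0 min; Thu reg 7 h 46 min / OT 0 h 0 min; Fri reg 8 h 0 min / OT 2 h 34 min.
Totals: regular 22 h 21 min, overtime 2 h 34 min.

Regular 22.35 hours, overtime 2.57 hours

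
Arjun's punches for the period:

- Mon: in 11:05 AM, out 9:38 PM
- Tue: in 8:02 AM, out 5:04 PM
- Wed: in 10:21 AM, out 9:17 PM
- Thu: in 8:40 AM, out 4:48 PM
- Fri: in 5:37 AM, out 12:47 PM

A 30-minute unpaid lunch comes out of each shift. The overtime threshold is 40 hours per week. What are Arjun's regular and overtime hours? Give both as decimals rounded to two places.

Regular 40.00 hours, overtime 3.32 hours

Mon: 11:05 AM–9:38 PM = 10 h 33 min; less 30 min break → 10 h 3 min
Tue: 8:02 AM–5:04 PM = 9 h 2 min; less 30 min break → 8 h 32 min
Wed: 10:21 AM–9:17 PM = 10 h 56 min; less 30 min break → 10 h 26 min
Thu: 8:40 AM–4:48 PM = 8 h 8 min; less 30 min break → 7 h 38 min
Fri: 5:37 AM–12:47 PM = 7 h 10 min; less 30 min break → 6 h 40 min
Total worked: 43 h 19 min = 43.32 h.
Threshold 40 h → overtime 3 h 19 min, regular 40 h 0 min.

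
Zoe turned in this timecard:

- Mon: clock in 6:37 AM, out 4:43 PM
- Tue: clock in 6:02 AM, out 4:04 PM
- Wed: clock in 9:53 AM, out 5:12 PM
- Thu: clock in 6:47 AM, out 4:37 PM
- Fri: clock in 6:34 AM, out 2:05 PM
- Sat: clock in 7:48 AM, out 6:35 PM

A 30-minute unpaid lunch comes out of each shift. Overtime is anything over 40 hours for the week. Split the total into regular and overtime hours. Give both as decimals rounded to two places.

Regular 40.00 hours, overtime 12.58 hours

Mon: 6:37 AM–4:43 PM = 10 h 6 min; less 30 min break → 9 h 36 min
Tue: 6:02 AM–4:04 PM = 10 h 2 min; less 30 min break → 9 h 32 min
Wed: 9:53 AM–5:12 PM = 7 h 19 min; less 30 min break → 6 h 49 min
Thu: 6:47 AM–4:37 PM = 9 h 50 min; less 30 min break → 9 h 20 min
Fri: 6:34 AM–2:05 PM = 7 h 31 min; less 30 min break → 7 h 1 min
Sat: 7:48 AM–6:35 PM = 10 h 47 min; less 30 min break → 10 h 17 min
Total worked: 52 h 35 min = 52.58 h.
Threshold 40 h → overtime 12 h 35 min, regular 40 h 0 min.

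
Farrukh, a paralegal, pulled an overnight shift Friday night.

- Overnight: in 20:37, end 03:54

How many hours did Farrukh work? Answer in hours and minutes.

7 h 17 min

Overnight: 20:37 → midnight = 3 h 23 min; midnight → 03:54 = 3 h 54 min; span 7 h 17 min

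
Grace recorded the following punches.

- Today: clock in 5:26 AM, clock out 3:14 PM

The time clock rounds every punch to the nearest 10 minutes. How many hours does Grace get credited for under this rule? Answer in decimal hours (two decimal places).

9.67 hours

Today: in 5:26 AM→5:30 AM, out 3:14 PM→3:10 PM; 9 h 40 min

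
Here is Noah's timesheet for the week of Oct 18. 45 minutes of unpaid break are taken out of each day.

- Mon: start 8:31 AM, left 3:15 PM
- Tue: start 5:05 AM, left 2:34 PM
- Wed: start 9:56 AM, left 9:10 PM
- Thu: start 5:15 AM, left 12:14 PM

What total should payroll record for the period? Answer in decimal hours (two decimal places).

Mon: 8:31 AM–3:15 PM = 6 h 44 min; less 45 min break → 5 h 59 min
Tue: 5:05 AM–2:34 PM = 9 h 29 min; less 45 min break → 8 h 44 min
Wed: 9:56 AM–9:10 PM = 11 h 14 min; less 45 min break → 10 h 29 min
Thu: 5:15 AM–12:14 PM = 6 h 59 min; less 45 min break → 6 h 14 min
Total: 5 h 59 min + 8 h 44 min + 10 h 29 min + 6 h 14 min = 31 h 26 min.

31.43 hours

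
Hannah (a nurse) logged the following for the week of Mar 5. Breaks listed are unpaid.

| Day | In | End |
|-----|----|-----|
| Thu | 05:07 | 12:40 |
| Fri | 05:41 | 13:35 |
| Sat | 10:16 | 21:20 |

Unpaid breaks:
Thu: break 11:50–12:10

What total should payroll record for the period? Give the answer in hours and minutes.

Thu: 05:07–12:40 = 7 h 33 min; less 20 min break → 7 h 13 min
Fri: 05:41–13:35 = 7 h 54 min
Sat: 10:16–21:20 = 11 h 4 min
Total: 7 h 13 min + 7 h 54 min + 11 h 4 min = 26 h 11 min.

26 h 11 min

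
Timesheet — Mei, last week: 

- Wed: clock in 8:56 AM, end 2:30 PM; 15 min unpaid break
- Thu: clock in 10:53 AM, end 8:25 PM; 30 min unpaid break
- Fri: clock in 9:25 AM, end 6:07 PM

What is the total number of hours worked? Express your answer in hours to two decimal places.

Wed: 8:56 AM–2:30 PM = 5 h 34 min; less 15 min break → 5 h 19 min
Thu: 10:53 AM–8:25 PM = 9 h 32 min; less 30 min break → 9 h 2 min
Fri: 9:25 AM–6:07 PM = 8 h 42 min
Total: 5 h 19 min + 9 h 2 min + 8 h 42 min = 23 h 3 min.

23.05 hours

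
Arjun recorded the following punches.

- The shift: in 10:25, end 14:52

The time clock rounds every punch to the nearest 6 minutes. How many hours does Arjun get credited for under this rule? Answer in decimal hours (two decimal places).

The shift: in 10:25→10:24, out 14:52→14:54; 4 h 30 min

4.50 hours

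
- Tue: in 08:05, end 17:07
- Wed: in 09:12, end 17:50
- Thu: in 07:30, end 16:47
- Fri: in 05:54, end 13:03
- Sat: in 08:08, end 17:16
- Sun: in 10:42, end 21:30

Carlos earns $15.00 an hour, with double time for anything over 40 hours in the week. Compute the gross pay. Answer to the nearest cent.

Tue: 08:05–17:07 = 9 h 2 min
Wed: 09:12–17:50 = 8 h 38 min
Thu: 07:30–16:47 = 9 h 17 min
Fri: 05:54–13:03 = 7 h 9 min
Sat: 08:08–17:16 = 9 h 8 min
Sun: 10:42–21:30 = 10 h 48 min
Total worked: 54 h 2 min = 3242 min.
Regular 40 h 0 min = 2400 min at $15.00/h; overtime 14 h 2 min = 842 min at $30.00/h.
Pay = (2400 × $15.00 + 842 × $30.00) ÷ 60 = $1021.00.

$1021.00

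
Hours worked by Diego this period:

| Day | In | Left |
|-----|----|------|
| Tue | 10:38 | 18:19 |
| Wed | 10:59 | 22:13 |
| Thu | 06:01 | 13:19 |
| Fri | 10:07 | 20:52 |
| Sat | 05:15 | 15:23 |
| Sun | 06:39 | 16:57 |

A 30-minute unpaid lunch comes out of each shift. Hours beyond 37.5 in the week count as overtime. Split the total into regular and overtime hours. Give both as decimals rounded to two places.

Regular 37.50 hours, overtime 16.90 hours

Tue: 10:38–18:19 = 7 h 41 min; less 30 min break → 7 h 11 min
Wed: 10:59–22:13 = 11 h 14 min; less 30 min break → 10 h 44 min
Thu: 06:01–13:19 = 7 h 18 min; less 30 min break → 6 h 48 min
Fri: 10:07–20:52 = 10 h 45 min; less 30 min break → 10 h 15 min
Sat: 05:15–15:23 = 10 h 8 min; less 30 min break → 9 h 38 min
Sun: 06:39–16:57 = 10 h 18 min; less 30 min break → 9 h 48 min
Total worked: 54 h 24 min = 54.40 h.
Threshold 37.5 h → overtime 16 h 54 min, regular 37 h 30 min.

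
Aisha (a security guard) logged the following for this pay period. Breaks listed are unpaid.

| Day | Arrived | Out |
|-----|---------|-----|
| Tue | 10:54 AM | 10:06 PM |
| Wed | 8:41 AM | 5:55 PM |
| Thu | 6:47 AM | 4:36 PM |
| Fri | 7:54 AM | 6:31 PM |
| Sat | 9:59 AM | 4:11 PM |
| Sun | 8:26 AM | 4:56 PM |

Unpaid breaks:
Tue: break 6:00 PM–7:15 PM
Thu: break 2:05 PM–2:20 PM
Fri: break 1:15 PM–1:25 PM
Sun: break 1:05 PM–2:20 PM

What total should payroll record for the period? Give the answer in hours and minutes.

52 h 39 min

Tue: 10:54 AM–10:06 PM = 11 h 12 min; less 75 min break → 9 h 57 min
Wed: 8:41 AM–5:55 PM = 9 h 14 min
Thu: 6:47 AM–4:36 PM = 9 h 49 min; less 15 min break → 9 h 34 min
Fri: 7:54 AM–6:31 PM = 10 h 37 min; less 10 min break → 10 h 27 min
Sat: 9:59 AM–4:11 PM = 6 h 12 min
Sun: 8:26 AM–4:56 PM = 8 h 30 min; less 75 min break → 7 h 15 min
Total: 9 h 57 min + 9 h 14 min + 9 h 34 min + 10 h 27 min + 6 h 12 min + 7 h 15 min = 52 h 39 min.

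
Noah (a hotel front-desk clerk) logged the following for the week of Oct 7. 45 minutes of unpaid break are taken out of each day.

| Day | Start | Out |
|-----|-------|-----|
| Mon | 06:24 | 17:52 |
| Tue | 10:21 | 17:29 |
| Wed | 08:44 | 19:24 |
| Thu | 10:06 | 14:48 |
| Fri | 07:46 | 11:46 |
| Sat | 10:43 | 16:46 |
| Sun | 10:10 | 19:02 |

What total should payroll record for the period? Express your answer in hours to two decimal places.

47.63 hours

Mon: 06:24–17:52 = 11 h 28 min; less 45 min break → 10 h 43 min
Tue: 10:21–17:29 = 7 h 8 min; less 45 min break → 6 h 23 min
Wed: 08:44–19:24 = 10 h 40 min; less 45 min break → 9 h 55 min
Thu: 10:06–14:48 = 4 h 42 min; less 45 min break → 3 h 57 min
Fri: 07:46–11:46 = 4 h 0 min; less 45 min break → 3 h 15 min
Sat: 10:43–16:46 = 6 h 3 min; less 45 min break → 5 h 18 min
Sun: 10:10–19:02 = 8 h 52 min; less 45 min break → 8 h 7 min
Total: 10 h 43 min + 6 h 23 min + 9 h 55 min + 3 h 57 min + 3 h 15 min + 5 h 18 min + 8 h 7 min = 47 h 38 min.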